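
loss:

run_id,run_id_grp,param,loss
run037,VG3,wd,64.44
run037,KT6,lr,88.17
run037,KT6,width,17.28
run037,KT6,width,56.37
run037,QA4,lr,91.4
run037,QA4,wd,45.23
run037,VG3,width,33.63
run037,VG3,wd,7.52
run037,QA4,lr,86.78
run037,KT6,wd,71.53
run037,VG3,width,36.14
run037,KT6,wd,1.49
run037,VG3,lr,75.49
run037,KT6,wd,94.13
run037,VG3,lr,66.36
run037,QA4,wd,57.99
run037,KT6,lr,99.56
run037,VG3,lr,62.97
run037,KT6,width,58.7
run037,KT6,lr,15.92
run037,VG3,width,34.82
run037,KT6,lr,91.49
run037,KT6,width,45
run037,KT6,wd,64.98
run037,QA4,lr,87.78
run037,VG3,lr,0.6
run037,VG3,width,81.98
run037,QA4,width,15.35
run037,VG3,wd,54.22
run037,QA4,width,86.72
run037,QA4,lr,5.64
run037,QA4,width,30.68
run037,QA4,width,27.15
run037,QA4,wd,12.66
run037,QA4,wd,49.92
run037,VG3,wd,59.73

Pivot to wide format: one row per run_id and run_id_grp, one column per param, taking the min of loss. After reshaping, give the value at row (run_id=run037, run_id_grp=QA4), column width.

Rows with run_id=run037, run_id_grp=QA4 and param=width: loss values are 15.35, 86.72, 30.68, 27.15.
min(15.35, 86.72, 30.68, 27.15) = 15.35.

15.35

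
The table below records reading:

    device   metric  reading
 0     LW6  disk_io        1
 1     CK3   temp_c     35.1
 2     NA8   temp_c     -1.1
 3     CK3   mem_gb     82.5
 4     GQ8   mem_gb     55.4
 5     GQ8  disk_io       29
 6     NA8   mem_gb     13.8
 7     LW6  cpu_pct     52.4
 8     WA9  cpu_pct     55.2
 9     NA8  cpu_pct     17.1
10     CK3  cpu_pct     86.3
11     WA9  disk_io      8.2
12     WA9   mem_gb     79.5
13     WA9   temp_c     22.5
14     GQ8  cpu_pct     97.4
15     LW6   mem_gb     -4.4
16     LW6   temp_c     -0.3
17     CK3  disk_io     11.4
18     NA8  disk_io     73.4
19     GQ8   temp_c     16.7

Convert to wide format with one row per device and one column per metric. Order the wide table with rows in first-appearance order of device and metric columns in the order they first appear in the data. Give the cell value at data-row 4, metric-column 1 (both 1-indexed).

With rows in first-appearance order of device, row 4 is device=GQ8. metric columns in first-appearance order: disk_io, temp_c, mem_gb, cpu_pct; column 1 is disk_io.
Long rows with device=GQ8, metric=disk_io: reading = 29.

29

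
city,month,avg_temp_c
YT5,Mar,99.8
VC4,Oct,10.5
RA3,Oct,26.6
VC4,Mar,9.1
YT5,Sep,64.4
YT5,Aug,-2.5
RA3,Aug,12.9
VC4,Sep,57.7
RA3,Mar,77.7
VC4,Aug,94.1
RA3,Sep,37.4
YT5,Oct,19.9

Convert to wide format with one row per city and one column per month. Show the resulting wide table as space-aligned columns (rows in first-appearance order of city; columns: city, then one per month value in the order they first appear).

Columns: city plus the 4 distinct month values (Mar, Oct, Sep, Aug).
For example, row YT5 column Mar takes avg_temp_c=99.8 from the long row (YT5, Mar).

city  Mar   Oct   Sep   Aug 
YT5   99.8  19.9  64.4  -2.5
VC4   9.1   10.5  57.7  94.1
RA3   77.7  26.6  37.4  12.9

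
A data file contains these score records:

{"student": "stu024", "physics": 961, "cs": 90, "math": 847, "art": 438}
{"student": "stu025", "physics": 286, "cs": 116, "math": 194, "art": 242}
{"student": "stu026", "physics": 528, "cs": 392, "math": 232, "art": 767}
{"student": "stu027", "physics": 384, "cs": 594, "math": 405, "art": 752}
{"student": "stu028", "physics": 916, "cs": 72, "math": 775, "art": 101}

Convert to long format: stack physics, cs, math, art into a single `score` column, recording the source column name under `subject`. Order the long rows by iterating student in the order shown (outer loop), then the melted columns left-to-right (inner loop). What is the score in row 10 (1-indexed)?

392

20 rows total (5 × 4). Row 10: index ⌊(10-1)/4⌋ = 2 into student → stu026; (10-1) mod 4 = 1 into the melted columns → cs.
So row 10 is (stu026, cs, 392); score = 392.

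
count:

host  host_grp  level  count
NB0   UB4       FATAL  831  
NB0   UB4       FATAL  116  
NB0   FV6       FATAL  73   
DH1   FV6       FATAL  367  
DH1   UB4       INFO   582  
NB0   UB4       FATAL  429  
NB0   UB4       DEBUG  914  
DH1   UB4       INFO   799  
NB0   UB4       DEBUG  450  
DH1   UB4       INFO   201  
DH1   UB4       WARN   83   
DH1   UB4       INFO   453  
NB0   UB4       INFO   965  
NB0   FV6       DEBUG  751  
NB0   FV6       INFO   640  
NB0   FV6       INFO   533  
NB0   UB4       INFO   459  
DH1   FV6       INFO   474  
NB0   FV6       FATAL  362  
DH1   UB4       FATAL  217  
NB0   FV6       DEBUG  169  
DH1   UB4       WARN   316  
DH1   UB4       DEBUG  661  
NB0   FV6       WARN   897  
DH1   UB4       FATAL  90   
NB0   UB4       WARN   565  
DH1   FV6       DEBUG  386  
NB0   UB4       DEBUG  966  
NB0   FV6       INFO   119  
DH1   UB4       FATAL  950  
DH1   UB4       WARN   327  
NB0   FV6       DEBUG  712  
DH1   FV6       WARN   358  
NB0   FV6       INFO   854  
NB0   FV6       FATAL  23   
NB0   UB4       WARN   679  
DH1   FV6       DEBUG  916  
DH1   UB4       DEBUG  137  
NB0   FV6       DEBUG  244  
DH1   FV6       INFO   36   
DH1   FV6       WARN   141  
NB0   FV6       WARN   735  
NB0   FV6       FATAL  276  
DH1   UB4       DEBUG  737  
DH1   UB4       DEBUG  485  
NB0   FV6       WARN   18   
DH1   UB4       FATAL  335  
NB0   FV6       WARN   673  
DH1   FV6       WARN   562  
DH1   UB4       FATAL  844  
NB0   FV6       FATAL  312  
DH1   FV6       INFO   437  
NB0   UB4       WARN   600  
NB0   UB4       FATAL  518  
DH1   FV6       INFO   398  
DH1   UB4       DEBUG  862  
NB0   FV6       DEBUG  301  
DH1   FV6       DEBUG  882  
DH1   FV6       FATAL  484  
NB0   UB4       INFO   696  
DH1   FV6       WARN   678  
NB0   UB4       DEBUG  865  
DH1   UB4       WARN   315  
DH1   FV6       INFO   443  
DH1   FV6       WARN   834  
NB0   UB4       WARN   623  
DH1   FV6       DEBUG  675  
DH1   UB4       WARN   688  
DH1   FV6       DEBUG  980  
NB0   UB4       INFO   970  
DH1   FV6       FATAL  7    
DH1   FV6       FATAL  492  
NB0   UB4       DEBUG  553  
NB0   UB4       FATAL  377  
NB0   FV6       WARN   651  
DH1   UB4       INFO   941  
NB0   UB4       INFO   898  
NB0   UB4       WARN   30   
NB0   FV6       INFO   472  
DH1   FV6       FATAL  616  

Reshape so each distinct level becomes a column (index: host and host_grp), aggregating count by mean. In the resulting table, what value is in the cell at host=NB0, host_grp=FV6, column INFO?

Rows with host=NB0, host_grp=FV6 and level=INFO: count values are 640, 533, 119, 854, 472.
(640 + 533 + 119 + 854 + 472) / 5 = 523.60.

523.60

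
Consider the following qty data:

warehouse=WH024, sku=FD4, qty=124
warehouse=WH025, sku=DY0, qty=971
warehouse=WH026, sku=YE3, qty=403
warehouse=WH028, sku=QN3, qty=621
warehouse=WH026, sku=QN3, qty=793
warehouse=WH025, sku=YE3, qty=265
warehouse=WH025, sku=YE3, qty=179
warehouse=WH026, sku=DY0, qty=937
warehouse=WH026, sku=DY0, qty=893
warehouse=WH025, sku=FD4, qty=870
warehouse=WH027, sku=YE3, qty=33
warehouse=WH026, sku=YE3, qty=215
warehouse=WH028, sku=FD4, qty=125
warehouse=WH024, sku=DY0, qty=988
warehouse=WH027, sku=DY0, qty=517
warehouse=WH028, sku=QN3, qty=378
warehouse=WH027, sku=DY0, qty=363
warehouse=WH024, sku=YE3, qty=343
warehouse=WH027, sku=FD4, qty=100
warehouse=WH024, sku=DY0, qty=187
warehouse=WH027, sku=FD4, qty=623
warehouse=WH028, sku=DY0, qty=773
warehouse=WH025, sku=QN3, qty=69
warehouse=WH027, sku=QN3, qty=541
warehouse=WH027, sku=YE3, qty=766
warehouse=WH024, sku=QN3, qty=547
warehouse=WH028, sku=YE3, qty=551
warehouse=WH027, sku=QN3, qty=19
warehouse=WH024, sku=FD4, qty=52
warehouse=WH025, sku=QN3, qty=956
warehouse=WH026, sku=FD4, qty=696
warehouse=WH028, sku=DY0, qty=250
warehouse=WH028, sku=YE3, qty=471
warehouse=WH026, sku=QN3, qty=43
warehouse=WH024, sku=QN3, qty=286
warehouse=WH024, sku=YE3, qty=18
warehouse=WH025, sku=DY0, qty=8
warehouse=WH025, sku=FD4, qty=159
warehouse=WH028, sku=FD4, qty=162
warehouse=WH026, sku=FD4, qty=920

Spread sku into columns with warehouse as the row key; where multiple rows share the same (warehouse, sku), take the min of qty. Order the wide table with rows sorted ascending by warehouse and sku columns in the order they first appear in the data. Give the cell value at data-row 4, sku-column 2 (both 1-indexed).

363

With rows sorted ascending by warehouse, row 4 is warehouse=WH027. sku columns in first-appearance order: FD4, DY0, YE3, QN3; column 2 is DY0.
Long rows with warehouse=WH027, sku=DY0: min(517, 363) = 363.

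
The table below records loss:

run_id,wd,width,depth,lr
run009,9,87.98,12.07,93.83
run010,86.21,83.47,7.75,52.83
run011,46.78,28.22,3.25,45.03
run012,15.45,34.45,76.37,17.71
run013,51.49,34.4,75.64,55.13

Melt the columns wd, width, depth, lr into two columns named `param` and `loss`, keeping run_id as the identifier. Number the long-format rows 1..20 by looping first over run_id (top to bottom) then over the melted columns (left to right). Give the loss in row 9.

20 rows total (5 × 4). Row 9: index ⌊(9-1)/4⌋ = 2 into run_id → run011; (9-1) mod 4 = 0 into the melted columns → wd.
So row 9 is (run011, wd, 46.78); loss = 46.78.

46.78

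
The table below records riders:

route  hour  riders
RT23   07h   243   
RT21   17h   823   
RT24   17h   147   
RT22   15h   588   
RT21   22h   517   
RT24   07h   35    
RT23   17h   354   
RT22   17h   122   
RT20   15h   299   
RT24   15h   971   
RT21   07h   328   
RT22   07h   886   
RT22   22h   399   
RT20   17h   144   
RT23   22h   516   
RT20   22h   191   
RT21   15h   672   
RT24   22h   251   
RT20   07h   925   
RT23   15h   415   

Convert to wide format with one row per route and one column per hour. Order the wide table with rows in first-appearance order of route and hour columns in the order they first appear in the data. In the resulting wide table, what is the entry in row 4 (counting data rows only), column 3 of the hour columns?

With rows in first-appearance order of route, row 4 is route=RT22. hour columns in first-appearance order: 07h, 17h, 15h, 22h; column 3 is 15h.
Long rows with route=RT22, hour=15h: riders = 588.

588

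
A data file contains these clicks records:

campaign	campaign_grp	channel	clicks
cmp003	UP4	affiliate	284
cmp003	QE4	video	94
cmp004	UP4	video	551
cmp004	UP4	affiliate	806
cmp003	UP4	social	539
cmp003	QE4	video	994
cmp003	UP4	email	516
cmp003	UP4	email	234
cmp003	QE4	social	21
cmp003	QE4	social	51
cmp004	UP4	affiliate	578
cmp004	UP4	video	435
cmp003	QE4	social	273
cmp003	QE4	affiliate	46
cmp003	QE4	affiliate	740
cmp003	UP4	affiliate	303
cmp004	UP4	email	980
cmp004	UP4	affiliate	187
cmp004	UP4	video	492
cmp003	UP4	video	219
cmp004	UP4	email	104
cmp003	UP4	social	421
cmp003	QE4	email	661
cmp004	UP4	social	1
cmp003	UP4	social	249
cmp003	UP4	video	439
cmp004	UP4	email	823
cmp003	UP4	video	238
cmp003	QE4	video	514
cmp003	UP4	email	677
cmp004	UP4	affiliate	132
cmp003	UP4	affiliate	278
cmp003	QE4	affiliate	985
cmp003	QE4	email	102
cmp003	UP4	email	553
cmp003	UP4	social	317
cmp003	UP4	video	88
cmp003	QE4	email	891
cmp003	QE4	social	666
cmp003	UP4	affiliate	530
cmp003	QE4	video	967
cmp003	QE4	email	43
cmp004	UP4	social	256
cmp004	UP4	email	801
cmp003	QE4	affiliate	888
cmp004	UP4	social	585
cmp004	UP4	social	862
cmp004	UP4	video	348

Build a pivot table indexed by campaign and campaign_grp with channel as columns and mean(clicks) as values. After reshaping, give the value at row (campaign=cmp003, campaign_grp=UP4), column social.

Rows with campaign=cmp003, campaign_grp=UP4 and channel=social: clicks values are 539, 421, 249, 317.
(539 + 421 + 249 + 317) / 4 = 381.50.

381.50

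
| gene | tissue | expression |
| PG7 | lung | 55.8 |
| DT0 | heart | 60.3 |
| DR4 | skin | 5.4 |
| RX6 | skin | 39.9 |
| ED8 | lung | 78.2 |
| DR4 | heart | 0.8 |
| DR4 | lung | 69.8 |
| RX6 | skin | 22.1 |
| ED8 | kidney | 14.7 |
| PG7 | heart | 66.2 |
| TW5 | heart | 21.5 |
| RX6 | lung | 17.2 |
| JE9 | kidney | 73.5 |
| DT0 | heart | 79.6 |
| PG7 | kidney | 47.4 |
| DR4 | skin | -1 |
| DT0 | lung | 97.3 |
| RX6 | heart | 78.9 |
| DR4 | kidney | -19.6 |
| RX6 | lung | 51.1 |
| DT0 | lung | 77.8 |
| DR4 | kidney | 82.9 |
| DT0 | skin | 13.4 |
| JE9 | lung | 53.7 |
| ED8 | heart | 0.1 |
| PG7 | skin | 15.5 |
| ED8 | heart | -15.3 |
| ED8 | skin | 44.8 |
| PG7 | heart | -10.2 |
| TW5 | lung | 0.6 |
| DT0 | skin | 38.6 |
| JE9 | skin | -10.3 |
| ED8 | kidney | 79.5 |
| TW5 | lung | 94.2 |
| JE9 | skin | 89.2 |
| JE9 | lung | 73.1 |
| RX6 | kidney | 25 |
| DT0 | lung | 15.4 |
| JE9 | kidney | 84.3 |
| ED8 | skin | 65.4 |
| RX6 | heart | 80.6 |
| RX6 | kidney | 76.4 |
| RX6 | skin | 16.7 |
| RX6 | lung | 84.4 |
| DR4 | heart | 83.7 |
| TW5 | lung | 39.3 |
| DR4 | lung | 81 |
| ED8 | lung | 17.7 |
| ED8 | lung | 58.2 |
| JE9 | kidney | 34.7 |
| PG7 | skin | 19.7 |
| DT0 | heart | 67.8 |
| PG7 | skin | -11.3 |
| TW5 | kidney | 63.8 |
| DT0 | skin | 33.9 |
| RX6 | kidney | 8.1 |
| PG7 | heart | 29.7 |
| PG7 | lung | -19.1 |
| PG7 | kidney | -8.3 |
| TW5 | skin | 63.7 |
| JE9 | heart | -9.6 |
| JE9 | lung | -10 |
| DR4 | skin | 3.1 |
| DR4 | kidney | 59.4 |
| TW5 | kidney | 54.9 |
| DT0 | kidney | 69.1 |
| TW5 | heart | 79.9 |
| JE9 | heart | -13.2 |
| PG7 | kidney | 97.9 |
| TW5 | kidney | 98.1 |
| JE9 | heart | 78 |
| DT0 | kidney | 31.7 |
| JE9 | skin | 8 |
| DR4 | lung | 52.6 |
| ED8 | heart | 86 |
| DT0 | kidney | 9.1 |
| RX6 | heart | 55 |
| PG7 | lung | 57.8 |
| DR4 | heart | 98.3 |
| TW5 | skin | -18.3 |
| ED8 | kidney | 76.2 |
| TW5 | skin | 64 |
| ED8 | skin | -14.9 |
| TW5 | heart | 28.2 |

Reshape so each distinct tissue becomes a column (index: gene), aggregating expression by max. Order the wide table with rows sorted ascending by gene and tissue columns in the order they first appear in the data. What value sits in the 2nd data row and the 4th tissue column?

With rows sorted ascending by gene, row 2 is gene=DT0. tissue columns in first-appearance order: lung, heart, skin, kidney; column 4 is kidney.
Long rows with gene=DT0, tissue=kidney: max(69.1, 31.7, 9.1) = 69.1.

69.1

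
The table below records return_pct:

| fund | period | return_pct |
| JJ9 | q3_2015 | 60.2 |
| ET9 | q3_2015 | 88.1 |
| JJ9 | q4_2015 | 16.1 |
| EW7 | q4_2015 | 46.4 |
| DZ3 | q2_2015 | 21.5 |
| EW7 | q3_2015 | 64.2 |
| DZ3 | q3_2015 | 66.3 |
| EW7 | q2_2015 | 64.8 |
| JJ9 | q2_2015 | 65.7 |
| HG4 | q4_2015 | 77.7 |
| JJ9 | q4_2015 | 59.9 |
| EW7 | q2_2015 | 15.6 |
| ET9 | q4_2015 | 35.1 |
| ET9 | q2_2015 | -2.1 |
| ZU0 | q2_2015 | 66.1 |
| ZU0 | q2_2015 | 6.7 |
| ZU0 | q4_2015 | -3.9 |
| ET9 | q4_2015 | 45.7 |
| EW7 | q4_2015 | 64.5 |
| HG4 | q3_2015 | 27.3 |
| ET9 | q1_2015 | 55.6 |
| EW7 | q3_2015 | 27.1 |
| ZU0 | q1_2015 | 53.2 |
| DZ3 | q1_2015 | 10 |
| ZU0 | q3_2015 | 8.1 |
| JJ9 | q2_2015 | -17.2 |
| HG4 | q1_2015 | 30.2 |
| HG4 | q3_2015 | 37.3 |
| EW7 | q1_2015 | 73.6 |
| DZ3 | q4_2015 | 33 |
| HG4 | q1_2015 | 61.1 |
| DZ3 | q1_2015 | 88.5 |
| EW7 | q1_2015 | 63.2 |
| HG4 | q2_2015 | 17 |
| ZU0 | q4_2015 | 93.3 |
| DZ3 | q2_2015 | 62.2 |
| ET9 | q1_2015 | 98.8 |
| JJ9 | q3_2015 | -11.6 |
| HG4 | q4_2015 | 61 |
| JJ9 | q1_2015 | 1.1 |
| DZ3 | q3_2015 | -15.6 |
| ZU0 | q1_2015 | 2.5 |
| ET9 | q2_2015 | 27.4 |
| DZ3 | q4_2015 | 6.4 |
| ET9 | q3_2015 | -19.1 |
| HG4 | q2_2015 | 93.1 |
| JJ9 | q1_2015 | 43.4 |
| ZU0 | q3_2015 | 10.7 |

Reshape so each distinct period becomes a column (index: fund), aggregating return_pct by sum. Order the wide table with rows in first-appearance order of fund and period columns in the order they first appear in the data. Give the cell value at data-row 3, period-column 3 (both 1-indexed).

80.4

With rows in first-appearance order of fund, row 3 is fund=EW7. period columns in first-appearance order: q3_2015, q4_2015, q2_2015, q1_2015; column 3 is q2_2015.
Long rows with fund=EW7, period=q2_2015: 64.8 + 15.6 = 80.4.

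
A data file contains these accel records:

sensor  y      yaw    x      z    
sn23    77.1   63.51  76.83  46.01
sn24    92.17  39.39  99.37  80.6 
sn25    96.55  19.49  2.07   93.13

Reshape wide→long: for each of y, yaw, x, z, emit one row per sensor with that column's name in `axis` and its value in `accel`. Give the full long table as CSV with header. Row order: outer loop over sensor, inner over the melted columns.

Each (sensor, column) pair becomes one row: 3 × 4 = 12 rows.
For example, (sn23, y) → accel=77.1.

sensor,axis,accel
sn23,y,77.1
sn23,yaw,63.51
sn23,x,76.83
sn23,z,46.01
sn24,y,92.17
sn24,yaw,39.39
sn24,x,99.37
sn24,z,80.6
sn25,y,96.55
sn25,yaw,19.49
sn25,x,2.07
sn25,z,93.13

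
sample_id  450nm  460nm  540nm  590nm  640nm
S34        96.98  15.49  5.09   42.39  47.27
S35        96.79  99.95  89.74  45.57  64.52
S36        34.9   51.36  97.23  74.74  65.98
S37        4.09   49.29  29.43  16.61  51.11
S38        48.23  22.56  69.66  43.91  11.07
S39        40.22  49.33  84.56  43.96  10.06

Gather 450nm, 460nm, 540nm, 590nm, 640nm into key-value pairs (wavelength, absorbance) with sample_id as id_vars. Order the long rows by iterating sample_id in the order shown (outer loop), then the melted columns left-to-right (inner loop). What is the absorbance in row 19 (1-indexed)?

30 rows total (6 × 5). Row 19: index ⌊(19-1)/5⌋ = 3 into sample_id → S37; (19-1) mod 5 = 3 into the melted columns → 590nm.
So row 19 is (S37, 590nm, 16.61); absorbance = 16.61.

16.61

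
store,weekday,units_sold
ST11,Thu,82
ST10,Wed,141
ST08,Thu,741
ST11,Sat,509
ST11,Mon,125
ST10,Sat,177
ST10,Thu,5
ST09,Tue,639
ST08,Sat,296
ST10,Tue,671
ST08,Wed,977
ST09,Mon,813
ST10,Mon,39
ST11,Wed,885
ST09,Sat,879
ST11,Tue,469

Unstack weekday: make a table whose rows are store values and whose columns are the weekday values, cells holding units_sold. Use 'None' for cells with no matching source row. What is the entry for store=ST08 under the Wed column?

The long row with store=ST08, weekday=Wed has units_sold=977.

977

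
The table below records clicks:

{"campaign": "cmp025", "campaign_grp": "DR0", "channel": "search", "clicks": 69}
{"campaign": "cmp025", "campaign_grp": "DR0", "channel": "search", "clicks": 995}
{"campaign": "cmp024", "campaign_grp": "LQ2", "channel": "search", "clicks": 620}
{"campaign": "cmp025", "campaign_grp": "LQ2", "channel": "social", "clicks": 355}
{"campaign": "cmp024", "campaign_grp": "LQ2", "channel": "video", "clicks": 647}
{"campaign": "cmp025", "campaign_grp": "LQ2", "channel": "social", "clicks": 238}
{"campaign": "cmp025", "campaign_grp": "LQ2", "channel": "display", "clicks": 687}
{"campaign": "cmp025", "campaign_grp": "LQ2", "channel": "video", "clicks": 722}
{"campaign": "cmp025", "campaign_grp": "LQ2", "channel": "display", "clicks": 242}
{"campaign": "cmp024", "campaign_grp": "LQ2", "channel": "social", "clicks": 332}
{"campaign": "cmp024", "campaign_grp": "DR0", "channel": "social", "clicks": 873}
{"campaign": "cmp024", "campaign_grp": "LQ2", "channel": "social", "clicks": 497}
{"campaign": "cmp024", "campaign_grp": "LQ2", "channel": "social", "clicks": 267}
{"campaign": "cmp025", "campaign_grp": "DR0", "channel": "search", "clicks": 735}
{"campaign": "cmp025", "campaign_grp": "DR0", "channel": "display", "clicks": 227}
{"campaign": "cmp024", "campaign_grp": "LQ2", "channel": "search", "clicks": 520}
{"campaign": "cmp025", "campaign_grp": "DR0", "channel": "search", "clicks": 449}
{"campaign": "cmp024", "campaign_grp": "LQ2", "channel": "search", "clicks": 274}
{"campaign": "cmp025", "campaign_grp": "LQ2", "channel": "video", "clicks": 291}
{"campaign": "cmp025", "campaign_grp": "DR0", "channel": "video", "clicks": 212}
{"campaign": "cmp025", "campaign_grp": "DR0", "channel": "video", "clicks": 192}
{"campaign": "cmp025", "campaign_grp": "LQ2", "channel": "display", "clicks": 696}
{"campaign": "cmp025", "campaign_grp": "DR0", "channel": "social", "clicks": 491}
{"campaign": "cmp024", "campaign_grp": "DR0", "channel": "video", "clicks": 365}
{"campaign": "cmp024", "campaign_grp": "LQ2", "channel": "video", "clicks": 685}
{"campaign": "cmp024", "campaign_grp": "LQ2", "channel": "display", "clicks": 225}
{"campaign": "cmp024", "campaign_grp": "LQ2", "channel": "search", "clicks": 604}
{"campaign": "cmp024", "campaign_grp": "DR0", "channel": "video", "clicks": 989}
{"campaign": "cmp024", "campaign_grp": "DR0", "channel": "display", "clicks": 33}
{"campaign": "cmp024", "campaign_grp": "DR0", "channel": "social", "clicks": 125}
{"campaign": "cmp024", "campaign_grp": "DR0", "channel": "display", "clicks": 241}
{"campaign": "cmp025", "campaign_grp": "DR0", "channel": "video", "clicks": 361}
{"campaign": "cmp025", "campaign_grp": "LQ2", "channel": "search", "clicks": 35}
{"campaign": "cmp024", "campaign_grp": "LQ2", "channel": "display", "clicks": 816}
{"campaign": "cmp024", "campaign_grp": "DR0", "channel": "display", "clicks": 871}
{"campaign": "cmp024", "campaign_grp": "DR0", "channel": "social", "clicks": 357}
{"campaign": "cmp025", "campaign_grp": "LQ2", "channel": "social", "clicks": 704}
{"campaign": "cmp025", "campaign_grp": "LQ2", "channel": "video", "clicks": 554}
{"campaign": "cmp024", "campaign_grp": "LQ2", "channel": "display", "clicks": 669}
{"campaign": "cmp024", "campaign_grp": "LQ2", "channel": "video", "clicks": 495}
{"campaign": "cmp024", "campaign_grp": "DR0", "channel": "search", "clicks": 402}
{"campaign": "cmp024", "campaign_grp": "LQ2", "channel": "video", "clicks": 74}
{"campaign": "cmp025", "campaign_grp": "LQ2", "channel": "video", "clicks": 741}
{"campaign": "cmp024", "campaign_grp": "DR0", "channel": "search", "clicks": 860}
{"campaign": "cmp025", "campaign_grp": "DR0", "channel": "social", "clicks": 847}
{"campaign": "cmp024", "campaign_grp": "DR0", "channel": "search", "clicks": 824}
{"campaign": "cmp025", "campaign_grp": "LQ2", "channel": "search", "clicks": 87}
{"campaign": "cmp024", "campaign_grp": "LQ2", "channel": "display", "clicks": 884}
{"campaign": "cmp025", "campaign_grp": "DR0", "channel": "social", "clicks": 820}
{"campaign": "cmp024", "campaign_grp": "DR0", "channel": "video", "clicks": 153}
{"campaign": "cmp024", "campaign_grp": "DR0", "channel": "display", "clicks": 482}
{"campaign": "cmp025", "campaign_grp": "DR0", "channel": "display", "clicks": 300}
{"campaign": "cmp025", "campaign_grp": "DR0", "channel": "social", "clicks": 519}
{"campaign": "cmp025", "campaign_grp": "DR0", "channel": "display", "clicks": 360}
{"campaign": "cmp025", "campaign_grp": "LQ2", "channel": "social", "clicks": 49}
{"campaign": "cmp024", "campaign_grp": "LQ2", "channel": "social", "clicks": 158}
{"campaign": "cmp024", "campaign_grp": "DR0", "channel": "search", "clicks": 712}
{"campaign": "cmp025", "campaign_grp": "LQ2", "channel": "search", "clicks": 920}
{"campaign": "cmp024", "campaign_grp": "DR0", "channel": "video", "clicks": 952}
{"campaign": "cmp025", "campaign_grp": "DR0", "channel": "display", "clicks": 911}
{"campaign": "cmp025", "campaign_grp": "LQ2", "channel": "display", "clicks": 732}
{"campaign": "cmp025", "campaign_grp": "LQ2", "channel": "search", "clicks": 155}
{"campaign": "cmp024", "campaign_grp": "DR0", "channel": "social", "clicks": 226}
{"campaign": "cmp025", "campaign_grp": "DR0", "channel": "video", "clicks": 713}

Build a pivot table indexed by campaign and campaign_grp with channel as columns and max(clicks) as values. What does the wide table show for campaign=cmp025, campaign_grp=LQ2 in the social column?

Rows with campaign=cmp025, campaign_grp=LQ2 and channel=social: clicks values are 355, 238, 704, 49.
max(355, 238, 704, 49) = 704.

704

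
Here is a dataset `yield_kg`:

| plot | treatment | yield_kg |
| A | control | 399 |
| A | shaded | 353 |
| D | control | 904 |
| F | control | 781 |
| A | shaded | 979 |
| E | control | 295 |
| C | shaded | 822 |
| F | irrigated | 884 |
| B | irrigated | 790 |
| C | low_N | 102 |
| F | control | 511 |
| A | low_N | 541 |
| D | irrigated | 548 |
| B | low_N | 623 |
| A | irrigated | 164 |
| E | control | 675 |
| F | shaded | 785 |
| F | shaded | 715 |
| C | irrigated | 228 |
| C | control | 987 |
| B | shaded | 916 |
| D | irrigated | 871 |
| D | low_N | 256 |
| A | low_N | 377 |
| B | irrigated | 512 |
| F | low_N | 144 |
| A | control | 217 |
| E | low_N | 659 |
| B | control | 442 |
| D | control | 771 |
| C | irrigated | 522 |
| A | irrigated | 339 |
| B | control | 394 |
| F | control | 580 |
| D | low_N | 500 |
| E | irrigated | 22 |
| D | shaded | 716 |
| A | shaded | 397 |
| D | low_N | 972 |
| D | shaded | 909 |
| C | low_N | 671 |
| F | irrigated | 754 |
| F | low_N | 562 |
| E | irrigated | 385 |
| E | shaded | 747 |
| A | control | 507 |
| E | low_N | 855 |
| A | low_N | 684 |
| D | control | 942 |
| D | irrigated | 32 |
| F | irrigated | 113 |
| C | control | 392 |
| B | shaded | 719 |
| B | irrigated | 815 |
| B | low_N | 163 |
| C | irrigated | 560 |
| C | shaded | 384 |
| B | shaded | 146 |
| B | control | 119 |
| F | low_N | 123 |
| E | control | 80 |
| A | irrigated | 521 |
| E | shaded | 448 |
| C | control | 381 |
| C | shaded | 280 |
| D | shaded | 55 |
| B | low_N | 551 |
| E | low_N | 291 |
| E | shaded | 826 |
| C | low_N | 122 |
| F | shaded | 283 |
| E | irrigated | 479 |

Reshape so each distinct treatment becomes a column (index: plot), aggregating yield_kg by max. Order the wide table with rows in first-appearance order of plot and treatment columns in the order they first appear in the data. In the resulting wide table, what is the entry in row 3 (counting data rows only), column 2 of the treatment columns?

785

With rows in first-appearance order of plot, row 3 is plot=F. treatment columns in first-appearance order: control, shaded, irrigated, low_N; column 2 is shaded.
Long rows with plot=F, treatment=shaded: max(785, 715, 283) = 785.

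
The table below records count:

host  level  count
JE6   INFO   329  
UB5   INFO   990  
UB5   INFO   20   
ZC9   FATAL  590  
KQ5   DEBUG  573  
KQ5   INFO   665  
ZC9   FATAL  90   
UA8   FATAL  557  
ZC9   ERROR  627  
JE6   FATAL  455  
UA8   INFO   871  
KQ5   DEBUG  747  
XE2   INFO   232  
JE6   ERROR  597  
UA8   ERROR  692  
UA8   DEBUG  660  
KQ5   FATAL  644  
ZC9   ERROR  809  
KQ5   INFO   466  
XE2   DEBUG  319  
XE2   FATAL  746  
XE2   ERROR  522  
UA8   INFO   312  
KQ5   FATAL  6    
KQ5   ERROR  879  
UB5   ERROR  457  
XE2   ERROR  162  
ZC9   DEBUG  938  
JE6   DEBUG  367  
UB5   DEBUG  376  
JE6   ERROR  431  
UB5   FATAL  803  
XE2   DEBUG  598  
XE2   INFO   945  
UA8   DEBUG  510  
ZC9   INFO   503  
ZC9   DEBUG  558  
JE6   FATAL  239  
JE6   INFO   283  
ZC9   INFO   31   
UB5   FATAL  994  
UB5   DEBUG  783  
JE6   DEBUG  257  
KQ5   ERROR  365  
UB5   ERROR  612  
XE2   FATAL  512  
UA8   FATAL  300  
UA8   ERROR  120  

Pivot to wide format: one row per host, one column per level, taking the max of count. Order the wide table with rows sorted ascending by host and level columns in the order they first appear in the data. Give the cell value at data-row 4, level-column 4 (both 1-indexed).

With rows sorted ascending by host, row 4 is host=UB5. level columns in first-appearance order: INFO, FATAL, DEBUG, ERROR; column 4 is ERROR.
Long rows with host=UB5, level=ERROR: max(457, 612) = 612.

612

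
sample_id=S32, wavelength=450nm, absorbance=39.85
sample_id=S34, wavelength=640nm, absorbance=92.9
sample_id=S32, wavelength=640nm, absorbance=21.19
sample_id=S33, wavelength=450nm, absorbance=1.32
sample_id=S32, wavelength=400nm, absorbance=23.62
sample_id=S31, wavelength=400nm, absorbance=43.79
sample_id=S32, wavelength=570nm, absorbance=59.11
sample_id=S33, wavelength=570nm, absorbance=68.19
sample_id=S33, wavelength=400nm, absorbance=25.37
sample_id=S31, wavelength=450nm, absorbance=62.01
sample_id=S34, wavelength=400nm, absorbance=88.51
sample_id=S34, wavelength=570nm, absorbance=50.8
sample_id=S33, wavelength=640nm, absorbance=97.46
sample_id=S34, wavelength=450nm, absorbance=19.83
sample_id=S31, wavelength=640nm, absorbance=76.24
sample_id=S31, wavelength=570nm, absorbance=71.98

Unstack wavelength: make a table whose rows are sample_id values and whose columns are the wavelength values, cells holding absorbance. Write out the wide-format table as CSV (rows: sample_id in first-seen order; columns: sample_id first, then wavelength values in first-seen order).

sample_id,450nm,640nm,400nm,570nm
S32,39.85,21.19,23.62,59.11
S34,19.83,92.9,88.51,50.8
S33,1.32,97.46,25.37,68.19
S31,62.01,76.24,43.79,71.98

Columns: sample_id plus the 4 distinct wavelength values (450nm, 640nm, 400nm, 570nm).
For example, row S32 column 450nm takes absorbance=39.85 from the long row (S32, 450nm).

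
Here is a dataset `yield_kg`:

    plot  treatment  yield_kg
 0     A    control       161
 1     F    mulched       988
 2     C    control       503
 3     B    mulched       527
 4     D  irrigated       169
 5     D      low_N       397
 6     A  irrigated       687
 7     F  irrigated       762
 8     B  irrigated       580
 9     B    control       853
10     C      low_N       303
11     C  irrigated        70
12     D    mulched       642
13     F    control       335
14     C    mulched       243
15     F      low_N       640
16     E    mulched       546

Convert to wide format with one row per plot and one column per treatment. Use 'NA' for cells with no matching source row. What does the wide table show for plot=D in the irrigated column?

The long row with plot=D, treatment=irrigated has yield_kg=169.

169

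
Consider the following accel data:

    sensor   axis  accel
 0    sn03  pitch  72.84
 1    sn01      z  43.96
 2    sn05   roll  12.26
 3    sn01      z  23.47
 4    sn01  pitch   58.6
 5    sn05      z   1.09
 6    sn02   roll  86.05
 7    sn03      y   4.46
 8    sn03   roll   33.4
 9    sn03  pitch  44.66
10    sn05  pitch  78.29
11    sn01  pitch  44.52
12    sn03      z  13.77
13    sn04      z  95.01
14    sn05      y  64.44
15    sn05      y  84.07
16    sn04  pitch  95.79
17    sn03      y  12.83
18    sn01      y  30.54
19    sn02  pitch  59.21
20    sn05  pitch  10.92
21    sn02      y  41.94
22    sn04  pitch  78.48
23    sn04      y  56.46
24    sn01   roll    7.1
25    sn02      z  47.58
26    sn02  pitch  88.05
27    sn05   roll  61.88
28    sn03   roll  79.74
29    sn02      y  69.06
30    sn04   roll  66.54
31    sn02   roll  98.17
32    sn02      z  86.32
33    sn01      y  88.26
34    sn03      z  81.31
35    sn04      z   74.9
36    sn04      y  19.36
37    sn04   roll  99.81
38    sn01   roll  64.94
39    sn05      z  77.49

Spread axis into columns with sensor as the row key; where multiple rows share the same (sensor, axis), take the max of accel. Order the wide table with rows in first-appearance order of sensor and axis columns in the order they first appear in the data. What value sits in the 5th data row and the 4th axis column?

56.46

With rows in first-appearance order of sensor, row 5 is sensor=sn04. axis columns in first-appearance order: pitch, z, roll, y; column 4 is y.
Long rows with sensor=sn04, axis=y: max(56.46, 19.36) = 56.46.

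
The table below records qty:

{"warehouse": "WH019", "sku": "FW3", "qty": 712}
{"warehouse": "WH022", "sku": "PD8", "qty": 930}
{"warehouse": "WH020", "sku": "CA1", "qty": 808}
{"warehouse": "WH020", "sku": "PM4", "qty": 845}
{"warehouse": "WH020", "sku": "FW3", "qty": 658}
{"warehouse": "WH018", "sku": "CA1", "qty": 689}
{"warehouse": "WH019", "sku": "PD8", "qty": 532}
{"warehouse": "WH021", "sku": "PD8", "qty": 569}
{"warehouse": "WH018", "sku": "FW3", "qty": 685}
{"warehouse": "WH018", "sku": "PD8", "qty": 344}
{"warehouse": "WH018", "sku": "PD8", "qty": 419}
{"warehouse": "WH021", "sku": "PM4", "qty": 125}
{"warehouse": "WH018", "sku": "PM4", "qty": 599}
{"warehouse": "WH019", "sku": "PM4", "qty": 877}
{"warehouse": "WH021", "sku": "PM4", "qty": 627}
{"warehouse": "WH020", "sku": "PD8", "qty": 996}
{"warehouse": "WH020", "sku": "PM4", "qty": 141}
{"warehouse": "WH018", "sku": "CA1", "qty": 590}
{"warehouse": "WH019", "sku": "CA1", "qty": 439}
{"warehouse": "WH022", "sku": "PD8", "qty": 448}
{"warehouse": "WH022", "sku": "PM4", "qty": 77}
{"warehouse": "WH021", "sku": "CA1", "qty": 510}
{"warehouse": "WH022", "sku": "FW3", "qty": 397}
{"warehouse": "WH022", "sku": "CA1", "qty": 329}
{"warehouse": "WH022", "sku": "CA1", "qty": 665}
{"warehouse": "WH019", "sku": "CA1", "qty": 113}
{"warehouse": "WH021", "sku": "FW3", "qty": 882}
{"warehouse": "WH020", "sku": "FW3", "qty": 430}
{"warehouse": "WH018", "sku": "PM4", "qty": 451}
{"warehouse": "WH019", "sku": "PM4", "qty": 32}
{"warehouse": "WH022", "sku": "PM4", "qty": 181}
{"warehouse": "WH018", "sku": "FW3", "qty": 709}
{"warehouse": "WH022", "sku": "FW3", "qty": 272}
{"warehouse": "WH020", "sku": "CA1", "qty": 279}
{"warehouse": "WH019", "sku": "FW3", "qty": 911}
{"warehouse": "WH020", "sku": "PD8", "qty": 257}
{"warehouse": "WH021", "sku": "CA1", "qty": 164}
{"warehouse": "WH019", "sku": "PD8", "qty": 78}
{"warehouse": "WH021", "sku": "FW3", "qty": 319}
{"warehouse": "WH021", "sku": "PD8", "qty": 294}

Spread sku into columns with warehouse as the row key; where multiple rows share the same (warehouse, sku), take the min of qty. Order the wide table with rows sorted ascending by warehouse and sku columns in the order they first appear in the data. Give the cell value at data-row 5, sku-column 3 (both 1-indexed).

With rows sorted ascending by warehouse, row 5 is warehouse=WH022. sku columns in first-appearance order: FW3, PD8, CA1, PM4; column 3 is CA1.
Long rows with warehouse=WH022, sku=CA1: min(329, 665) = 329.

329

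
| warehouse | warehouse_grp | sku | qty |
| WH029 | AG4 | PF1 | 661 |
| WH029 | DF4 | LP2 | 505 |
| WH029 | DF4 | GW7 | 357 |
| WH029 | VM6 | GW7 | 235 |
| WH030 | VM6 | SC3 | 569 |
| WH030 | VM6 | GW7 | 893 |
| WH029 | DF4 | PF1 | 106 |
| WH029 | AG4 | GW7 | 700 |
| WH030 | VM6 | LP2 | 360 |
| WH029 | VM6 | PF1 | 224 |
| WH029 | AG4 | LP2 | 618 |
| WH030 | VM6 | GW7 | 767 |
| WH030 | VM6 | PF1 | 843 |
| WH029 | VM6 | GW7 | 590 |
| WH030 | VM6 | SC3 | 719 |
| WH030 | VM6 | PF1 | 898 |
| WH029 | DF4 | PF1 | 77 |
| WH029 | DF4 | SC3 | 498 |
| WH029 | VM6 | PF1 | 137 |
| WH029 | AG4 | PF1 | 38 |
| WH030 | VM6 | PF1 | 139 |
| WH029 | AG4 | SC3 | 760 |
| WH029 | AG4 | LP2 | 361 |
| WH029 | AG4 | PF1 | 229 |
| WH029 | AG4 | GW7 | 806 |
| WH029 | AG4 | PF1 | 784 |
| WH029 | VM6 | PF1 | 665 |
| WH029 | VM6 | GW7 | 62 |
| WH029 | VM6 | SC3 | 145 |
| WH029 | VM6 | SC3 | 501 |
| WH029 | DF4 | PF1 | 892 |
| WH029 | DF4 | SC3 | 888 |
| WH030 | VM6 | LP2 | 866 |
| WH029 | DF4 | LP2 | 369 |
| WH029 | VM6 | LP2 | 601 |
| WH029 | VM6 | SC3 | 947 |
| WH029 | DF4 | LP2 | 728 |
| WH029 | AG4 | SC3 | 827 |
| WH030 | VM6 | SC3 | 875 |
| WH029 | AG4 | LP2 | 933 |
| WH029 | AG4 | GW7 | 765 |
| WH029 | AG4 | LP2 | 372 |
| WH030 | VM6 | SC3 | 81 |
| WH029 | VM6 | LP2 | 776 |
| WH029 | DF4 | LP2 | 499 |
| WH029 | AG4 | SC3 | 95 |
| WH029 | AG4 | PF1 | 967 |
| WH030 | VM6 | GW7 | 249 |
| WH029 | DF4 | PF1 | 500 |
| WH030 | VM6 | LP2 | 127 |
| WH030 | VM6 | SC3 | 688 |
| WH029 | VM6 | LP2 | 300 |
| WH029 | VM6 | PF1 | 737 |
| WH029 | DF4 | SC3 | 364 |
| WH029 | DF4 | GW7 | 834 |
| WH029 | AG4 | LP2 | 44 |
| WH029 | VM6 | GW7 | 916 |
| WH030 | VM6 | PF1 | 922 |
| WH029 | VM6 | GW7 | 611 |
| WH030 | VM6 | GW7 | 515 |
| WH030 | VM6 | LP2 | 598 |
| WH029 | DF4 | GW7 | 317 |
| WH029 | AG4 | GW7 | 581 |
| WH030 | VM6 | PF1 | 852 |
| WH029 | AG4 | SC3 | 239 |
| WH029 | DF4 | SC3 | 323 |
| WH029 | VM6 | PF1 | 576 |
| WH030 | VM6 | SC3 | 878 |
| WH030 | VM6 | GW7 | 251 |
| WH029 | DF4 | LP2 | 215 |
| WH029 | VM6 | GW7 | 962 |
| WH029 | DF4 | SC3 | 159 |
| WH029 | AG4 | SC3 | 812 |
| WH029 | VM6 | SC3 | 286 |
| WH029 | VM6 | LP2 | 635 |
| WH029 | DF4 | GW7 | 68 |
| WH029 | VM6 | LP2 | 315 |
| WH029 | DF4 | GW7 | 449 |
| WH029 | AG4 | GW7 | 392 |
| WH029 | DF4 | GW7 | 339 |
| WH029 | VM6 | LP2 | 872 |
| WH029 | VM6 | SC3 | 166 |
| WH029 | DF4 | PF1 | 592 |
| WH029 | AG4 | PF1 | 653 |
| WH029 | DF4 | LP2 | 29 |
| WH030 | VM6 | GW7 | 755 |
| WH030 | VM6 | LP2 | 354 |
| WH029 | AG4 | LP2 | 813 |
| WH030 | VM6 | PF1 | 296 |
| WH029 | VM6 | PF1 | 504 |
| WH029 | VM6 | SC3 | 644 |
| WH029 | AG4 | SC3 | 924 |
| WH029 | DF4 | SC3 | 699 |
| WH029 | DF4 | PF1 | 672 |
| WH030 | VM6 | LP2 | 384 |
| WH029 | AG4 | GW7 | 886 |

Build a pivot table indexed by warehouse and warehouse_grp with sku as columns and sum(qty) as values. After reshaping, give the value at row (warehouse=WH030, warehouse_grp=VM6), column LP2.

2689

Rows with warehouse=WH030, warehouse_grp=VM6 and sku=LP2: qty values are 360, 866, 127, 598, 354, 384.
360 + 866 + 127 + 598 + 354 + 384 = 2689.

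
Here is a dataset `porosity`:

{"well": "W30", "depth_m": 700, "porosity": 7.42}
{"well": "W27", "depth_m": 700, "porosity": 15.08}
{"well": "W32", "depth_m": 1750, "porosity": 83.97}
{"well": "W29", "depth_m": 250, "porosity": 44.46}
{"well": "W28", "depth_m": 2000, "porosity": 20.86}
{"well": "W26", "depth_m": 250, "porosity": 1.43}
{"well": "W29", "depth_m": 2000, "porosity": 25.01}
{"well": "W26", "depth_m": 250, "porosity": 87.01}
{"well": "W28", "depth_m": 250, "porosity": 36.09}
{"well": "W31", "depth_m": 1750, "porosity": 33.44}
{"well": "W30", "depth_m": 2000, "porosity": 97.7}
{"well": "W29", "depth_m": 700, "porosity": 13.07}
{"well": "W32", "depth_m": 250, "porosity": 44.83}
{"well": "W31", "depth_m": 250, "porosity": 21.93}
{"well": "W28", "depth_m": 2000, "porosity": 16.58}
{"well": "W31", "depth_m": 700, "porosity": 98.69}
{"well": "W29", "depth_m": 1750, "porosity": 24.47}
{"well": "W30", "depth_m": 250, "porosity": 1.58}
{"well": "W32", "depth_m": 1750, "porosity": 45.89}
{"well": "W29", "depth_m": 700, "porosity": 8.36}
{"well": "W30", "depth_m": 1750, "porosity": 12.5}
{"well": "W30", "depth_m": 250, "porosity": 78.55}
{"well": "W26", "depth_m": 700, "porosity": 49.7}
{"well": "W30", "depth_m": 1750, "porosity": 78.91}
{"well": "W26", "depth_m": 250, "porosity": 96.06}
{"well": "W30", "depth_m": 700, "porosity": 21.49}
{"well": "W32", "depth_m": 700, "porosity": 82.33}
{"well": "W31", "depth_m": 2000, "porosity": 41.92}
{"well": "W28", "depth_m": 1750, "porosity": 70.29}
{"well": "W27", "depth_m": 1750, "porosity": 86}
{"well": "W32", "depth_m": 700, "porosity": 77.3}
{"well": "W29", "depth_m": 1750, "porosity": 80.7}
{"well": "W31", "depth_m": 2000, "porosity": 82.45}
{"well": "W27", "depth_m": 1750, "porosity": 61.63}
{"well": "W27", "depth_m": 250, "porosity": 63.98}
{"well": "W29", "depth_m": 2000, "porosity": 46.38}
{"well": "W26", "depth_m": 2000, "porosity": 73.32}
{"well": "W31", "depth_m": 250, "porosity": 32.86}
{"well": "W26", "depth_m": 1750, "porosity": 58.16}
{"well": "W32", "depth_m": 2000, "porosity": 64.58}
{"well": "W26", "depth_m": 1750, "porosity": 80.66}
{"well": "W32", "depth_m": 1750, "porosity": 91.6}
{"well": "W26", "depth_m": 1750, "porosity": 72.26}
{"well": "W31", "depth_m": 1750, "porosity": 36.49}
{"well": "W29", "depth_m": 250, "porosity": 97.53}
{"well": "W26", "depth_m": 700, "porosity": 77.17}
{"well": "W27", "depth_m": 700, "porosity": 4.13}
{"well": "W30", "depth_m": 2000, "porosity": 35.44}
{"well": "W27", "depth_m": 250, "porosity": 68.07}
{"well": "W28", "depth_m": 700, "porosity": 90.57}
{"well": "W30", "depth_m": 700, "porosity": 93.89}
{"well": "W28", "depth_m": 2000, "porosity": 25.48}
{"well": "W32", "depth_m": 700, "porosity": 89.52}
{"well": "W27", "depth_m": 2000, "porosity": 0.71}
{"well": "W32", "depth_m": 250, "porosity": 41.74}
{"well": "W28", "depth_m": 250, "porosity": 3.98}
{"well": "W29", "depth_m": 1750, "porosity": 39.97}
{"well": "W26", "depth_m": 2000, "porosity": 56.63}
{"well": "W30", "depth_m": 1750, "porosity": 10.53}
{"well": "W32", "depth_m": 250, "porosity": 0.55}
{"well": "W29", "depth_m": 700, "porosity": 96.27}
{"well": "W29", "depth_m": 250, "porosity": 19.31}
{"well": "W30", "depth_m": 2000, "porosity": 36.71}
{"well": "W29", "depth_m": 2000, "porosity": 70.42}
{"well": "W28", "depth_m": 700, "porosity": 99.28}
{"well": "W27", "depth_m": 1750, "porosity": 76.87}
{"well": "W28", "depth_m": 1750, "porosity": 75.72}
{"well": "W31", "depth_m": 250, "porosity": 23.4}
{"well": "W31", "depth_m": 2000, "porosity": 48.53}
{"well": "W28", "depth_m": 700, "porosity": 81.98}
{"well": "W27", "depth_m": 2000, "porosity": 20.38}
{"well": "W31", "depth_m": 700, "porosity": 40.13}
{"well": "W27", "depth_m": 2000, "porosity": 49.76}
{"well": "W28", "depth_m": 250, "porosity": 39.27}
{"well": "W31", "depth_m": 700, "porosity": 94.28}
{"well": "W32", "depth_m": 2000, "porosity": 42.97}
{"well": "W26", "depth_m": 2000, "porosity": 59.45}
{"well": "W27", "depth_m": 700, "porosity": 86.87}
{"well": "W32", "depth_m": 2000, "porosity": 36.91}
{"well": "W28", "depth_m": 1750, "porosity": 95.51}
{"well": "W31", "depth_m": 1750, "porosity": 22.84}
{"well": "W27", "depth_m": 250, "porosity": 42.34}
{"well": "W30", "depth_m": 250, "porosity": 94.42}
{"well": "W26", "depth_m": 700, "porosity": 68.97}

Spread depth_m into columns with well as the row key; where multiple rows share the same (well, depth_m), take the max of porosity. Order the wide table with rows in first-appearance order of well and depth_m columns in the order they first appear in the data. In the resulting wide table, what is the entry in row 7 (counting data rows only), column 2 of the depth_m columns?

With rows in first-appearance order of well, row 7 is well=W31. depth_m columns in first-appearance order: 700, 1750, 250, 2000; column 2 is 1750.
Long rows with well=W31, depth_m=1750: max(33.44, 36.49, 22.84) = 36.49.

36.49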